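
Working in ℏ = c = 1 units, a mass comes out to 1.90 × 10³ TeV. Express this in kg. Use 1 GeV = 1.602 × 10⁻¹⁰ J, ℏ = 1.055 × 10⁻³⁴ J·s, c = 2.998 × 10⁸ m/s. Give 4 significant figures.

3.387 × 10⁻²¹ kg

Mass is [E]/c²; divide by c².
1 GeV → 1/c² × (1 GeV in J) = 1.782 × 10⁻²⁷ kg.
Convert the energy scale: 1.90 × 10³ TeV = 1.90 × 10⁶ GeV.
Result: 1.90 × 10⁶ × 1.782 × 10⁻²⁷ = 3.387 × 10⁻²¹ kg.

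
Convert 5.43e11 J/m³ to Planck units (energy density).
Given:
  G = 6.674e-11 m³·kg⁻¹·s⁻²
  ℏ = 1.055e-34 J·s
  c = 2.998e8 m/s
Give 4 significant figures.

Planck energy density: u_P = c⁷/(ℏG²) = 4.632e113 J/m³.
5.43e11 / 4.632e113 = 1.172e-102

1.172e-102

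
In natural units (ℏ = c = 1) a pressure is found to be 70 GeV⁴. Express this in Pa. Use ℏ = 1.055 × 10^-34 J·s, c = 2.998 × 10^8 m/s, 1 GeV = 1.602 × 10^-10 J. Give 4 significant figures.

1.457 × 10^39 Pa

Pressure is [E]/[L]³ = [E]⁴/(ℏc)³.
1 GeV⁴ → 1/(ℏc)³ × (1 GeV in J)⁴ = 2.082 × 10^37 Pa.
Result: 70 × 2.082 × 10^37 = 1.457 × 10^39 Pa.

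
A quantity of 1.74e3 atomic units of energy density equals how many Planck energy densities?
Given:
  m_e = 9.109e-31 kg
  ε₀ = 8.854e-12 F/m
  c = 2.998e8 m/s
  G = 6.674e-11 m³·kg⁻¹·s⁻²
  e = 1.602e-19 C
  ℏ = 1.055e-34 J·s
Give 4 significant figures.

1.100e-97

atomic unit of energy density: u_au = E_h/a₀³ = m_e⁴e¹⁰/((4πε₀)⁵ℏ⁸) = 2.929e13 J/m³
Planck energy density: u_P = c⁷/(ℏG²) = 4.632e113 J/m³
1.74e3 × 2.929e13 / 4.632e113 = 1.100e-97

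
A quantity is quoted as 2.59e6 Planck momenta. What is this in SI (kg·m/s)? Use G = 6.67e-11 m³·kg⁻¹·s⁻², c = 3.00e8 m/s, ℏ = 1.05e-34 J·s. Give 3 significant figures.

1.69e7 kg·m/s

One Planck momentum: p_P = √(ℏc³/G) = 6.52 kg·m/s.
2.59e6 × 6.52 kg·m/s = 1.69e7 kg·m/s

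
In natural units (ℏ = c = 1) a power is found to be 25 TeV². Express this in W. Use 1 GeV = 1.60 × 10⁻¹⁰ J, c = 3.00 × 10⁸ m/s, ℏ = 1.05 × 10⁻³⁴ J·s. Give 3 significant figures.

6.10 × 10²¹ W

Power is [E]/[T] = [E]²/ℏ.
1 GeV² → 1/ℏ × (1 GeV in J)² = 2.44 × 10¹⁴ W.
Convert the energy scale: 25 TeV² = 2.50 × 10⁷ GeV².
Result: 2.50 × 10⁷ × 2.44 × 10¹⁴ = 6.10 × 10²¹ W.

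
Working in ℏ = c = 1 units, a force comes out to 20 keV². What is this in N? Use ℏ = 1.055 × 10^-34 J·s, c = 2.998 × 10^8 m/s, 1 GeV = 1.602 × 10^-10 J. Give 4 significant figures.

Force is [E]/[L] = [E]²/(ℏc); restore (ℏc)⁻¹.
1 GeV² → 1/(ℏc) × (1 GeV in J)² = 8.114 × 10^5 N.
Convert the energy scale: 20 keV² = 2.00 × 10^-11 GeV².
Result: 2.00 × 10^-11 × 8.114 × 10^5 = 1.623 × 10^-5 N.

1.623 × 10^-5 N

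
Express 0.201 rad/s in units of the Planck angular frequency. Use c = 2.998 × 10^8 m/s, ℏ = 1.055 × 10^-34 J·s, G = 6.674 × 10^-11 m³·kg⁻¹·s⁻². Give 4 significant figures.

Planck angular frequency: ω_P = √(c⁵/(ℏG)) = 1.855 × 10^43 rad/s.
0.201 / 1.855 × 10^43 = 1.084 × 10^-44

1.084 × 10^-44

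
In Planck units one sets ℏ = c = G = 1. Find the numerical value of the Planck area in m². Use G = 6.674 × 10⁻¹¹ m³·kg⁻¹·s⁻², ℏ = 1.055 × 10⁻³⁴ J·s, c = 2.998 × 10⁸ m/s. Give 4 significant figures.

A_P = ℏG/c³
  = 7.041 × 10⁻⁴⁵ / 2.695 × 10²⁵
  = 2.613 × 10⁻⁷⁰ m²

2.613 × 10⁻⁷⁰ m²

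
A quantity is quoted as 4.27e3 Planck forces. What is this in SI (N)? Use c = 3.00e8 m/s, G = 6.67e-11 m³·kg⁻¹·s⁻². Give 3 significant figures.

One Planck force: F_P = c⁴/G = 1.21e44 N.
4.27e3 × 1.21e44 N = 5.19e47 N

5.19e47 N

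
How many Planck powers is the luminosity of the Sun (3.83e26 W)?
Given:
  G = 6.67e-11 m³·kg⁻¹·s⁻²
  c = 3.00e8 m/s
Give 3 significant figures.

1.05e-26

Planck power: P_P = c⁵/G = 3.64e52 W.
3.83e26 / 3.64e52 = 1.05e-26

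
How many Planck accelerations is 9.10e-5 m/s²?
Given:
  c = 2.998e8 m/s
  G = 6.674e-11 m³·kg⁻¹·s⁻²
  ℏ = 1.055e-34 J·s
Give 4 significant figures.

Planck acceleration: a_P = √(c⁷/(ℏG)) = 5.560e51 m/s².
9.10e-5 / 5.560e51 = 1.637e-56

1.637e-56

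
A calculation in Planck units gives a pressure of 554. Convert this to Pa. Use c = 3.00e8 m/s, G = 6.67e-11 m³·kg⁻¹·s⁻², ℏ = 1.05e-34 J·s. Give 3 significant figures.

2.59e116 Pa

One Planck pressure: p_P = c⁷/(ℏG²) = 4.68e113 Pa.
554 × 4.68e113 Pa = 2.59e116 Pa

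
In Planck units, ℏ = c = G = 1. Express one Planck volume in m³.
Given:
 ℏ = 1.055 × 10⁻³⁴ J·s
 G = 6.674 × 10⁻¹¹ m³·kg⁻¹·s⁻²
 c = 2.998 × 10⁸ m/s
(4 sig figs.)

From ℏ = c = G = 1 the volume scale is V_P = (ℏG/c³)^(3/2).
  = √(1.784 × 10⁻²⁰⁹)
  = 4.224 × 10⁻¹⁰⁵ m³

4.224 × 10⁻¹⁰⁵ m³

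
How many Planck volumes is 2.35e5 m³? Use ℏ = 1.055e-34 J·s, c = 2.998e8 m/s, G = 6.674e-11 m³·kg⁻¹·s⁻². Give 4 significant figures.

5.564e109

Planck volume: V_P = (ℏG/c³)^(3/2) = 4.224e-105 m³.
2.35e5 / 4.224e-105 = 5.564e109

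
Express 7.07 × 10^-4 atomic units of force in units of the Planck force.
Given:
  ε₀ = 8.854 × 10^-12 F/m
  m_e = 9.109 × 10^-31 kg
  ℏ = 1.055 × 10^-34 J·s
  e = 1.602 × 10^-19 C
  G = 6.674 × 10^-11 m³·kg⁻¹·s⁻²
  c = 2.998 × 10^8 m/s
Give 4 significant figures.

atomic unit of force: F_au = E_h/a₀ = m_e²e⁶/((4πε₀)³ℏ⁴) = 8.220 × 10^-8 N
Planck force: F_P = c⁴/G = 1.210 × 10^44 N
7.07 × 10^-4 × 8.220 × 10^-8 / 1.210 × 10^44 = 4.801 × 10^-55

4.801 × 10^-55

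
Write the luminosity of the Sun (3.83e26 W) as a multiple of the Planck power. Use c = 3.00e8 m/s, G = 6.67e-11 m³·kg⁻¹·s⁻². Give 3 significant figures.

1.05e-26

Planck power: P_P = c⁵/G = 3.64e52 W.
3.83e26 / 3.64e52 = 1.05e-26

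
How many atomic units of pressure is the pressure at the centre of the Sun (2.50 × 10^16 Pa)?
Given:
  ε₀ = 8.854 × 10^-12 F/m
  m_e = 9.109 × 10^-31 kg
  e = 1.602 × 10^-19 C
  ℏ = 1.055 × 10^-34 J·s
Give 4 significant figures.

atomic unit of pressure: P_au = E_h/a₀³ = m_e⁴e¹⁰/((4πε₀)⁵ℏ⁸) = 2.929 × 10^13 Pa.
2.50 × 10^16 / 2.929 × 10^13 = 853.5

853.5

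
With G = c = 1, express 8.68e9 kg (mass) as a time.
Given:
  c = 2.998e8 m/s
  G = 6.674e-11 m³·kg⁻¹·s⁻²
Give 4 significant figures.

2.150e-26 s

Mass → time via G/c³.
8.68e9 kg × (G/c³) = 2.150e-26 s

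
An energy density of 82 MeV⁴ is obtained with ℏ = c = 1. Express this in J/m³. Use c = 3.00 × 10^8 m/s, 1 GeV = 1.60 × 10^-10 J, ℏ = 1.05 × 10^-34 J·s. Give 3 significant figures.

1.72 × 10^27 J/m³

[E]/[L]³ = [E]⁴/(ℏc)³; restore (ℏc)⁻³.
1 GeV⁴ → 1/(ℏc)³ × (1 GeV in J)⁴ = 2.10 × 10^37 J/m³.
Convert the energy scale: 82 MeV⁴ = 8.20 × 10^-11 GeV⁴.
Result: 8.20 × 10^-11 × 2.10 × 10^37 = 1.72 × 10^27 J/m³.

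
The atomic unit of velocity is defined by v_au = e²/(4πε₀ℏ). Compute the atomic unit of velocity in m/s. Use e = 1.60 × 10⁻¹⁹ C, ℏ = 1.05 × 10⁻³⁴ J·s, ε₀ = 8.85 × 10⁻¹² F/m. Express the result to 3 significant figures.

v_au = e²/(4πε₀ℏ)
  = 2.56 × 10⁻³⁸ / 1.17 × 10⁻⁴⁴
  = 2.19 × 10⁶ m/s

2.19 × 10⁶ m/s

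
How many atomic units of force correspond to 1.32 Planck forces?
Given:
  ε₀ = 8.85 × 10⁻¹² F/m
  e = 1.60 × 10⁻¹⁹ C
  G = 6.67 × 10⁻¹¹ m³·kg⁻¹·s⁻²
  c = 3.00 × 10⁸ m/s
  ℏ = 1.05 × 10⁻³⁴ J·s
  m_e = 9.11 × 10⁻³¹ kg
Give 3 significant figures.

Planck force: F_P = c⁴/G = 1.21 × 10⁴⁴ N
atomic unit of force: F_au = E_h/a₀ = m_e²e⁶/((4πε₀)³ℏ⁴) = 8.33 × 10⁻⁸ N
1.32 × 1.21 × 10⁴⁴ / 8.33 × 10⁻⁸ = 1.92 × 10⁵¹

1.92 × 10⁵¹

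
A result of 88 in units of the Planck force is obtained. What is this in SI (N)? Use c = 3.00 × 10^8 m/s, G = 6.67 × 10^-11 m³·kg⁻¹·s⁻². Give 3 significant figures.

One Planck force: F_P = c⁴/G = 1.21 × 10^44 N.
88 × 1.21 × 10^44 N = 1.07 × 10^46 N

1.07 × 10^46 N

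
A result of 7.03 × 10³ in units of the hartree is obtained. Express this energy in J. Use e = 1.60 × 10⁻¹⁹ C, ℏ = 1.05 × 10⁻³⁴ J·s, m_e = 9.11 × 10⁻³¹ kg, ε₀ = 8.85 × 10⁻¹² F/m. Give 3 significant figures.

3.08 × 10⁻¹⁴ J

One hartree: E_h = m_e e⁴/(4πε₀ℏ)² = 4.38 × 10⁻¹⁸ J.
7.03 × 10³ × 4.38 × 10⁻¹⁸ J = 3.08 × 10⁻¹⁴ J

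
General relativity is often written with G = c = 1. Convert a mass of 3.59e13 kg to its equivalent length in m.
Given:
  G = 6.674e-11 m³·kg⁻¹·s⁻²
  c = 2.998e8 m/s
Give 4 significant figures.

In G = c = 1 units mass has dimensions of length; the conversion factor is G/c².
3.59e13 kg × (G/c²) = 2.666e-14 m

2.666e-14 m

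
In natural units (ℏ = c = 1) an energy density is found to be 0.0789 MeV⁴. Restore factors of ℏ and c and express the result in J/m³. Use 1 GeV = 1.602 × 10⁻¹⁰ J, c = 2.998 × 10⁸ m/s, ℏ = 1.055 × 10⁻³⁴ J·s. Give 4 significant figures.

[E]/[L]³ = [E]⁴/(ℏc)³; restore (ℏc)⁻³.
1 GeV⁴ → 1/(ℏc)³ × (1 GeV in J)⁴ = 2.082 × 10³⁷ J/m³.
Convert the energy scale: 0.0789 MeV⁴ = 7.89 × 10⁻¹⁴ GeV⁴.
Result: 7.89 × 10⁻¹⁴ × 2.082 × 10³⁷ = 1.642 × 10²⁴ J/m³.

1.642 × 10²⁴ J/m³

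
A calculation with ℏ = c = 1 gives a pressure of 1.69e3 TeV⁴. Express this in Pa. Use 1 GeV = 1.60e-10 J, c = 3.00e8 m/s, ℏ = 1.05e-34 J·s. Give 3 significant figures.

Pressure is [E]/[L]³ = [E]⁴/(ℏc)³.
1 GeV⁴ → 1/(ℏc)³ × (1 GeV in J)⁴ = 2.10e37 Pa.
Convert the energy scale: 1.69e3 TeV⁴ = 1.69e15 GeV⁴.
Result: 1.69e15 × 2.10e37 = 3.54e52 Pa.

3.54e52 Pa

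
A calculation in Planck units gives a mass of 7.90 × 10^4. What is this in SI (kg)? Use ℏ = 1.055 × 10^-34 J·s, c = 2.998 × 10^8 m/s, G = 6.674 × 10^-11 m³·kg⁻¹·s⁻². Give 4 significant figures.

One Planck mass: m_P = √(ℏc/G) = 2.177 × 10^-8 kg.
7.90 × 10^4 × 2.177 × 10^-8 kg = 1.720 × 10^-3 kg

1.720 × 10^-3 kg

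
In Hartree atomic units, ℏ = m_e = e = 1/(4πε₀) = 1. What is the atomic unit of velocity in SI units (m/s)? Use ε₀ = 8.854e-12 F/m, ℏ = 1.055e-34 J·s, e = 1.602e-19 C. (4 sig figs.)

2.186e6 m/s

Dimensional analysis gives v_au = e²/(4πε₀ℏ).
  = 2.566e-38 / 1.174e-44
  = 2.186e6 m/s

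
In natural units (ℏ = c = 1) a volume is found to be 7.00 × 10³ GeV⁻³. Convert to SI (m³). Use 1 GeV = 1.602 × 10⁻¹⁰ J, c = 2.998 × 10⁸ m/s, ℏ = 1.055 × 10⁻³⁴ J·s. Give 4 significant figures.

Volume is [L]³ = [E]⁻³·(ℏc)³.
1 GeV⁻³ → (ℏc)³ × (1 GeV in J)⁻³ = 7.696 × 10⁻⁴⁸ m³.
Result: 7.00 × 10³ × 7.696 × 10⁻⁴⁸ = 5.387 × 10⁻⁴⁴ m³.

5.387 × 10⁻⁴⁴ m³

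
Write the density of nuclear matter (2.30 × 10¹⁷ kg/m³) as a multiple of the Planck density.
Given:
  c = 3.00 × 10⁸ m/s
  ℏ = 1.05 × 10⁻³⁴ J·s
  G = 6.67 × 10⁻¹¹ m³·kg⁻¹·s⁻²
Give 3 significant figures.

4.42 × 10⁻⁸⁰

Planck density: ρ_P = c⁵/(ℏG²) = 5.20 × 10⁹⁶ kg/m³.
2.30 × 10¹⁷ / 5.20 × 10⁹⁶ = 4.42 × 10⁻⁸⁰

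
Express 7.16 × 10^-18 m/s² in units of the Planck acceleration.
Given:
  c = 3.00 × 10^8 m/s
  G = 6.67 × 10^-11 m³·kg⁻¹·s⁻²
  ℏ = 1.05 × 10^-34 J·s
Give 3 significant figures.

1.28 × 10^-69

Planck acceleration: a_P = √(c⁷/(ℏG)) = 5.59 × 10^51 m/s².
7.16 × 10^-18 / 5.59 × 10^51 = 1.28 × 10^-69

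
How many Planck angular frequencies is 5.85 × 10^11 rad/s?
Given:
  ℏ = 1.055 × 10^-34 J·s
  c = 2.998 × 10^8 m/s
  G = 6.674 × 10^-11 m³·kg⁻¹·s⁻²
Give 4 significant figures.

Planck angular frequency: ω_P = √(c⁵/(ℏG)) = 1.855 × 10^43 rad/s.
5.85 × 10^11 / 1.855 × 10^43 = 3.154 × 10^-32

3.154 × 10^-32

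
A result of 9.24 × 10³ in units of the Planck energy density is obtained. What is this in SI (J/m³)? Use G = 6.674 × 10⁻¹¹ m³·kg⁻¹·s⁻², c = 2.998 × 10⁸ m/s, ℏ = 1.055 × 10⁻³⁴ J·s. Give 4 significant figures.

4.280 × 10¹¹⁷ J/m³

One Planck energy density: u_P = c⁷/(ℏG²) = 4.632 × 10¹¹³ J/m³.
9.24 × 10³ × 4.632 × 10¹¹³ J/m³ = 4.280 × 10¹¹⁷ J/m³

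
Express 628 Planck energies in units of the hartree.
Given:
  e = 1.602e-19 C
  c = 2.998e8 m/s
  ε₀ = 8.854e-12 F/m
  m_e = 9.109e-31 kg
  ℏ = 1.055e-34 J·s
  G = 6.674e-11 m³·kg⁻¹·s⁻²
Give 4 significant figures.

2.822e29

Planck energy: E_P = √(ℏc⁵/G) = 1.957e9 J
hartree: E_h = m_e e⁴/(4πε₀ℏ)² = 4.354e-18 J
628 × 1.957e9 / 4.354e-18 = 2.822e29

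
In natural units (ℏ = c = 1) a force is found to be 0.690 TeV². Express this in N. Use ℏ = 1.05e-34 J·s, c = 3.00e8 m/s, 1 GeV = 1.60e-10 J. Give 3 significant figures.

5.61e11 N

Force is [E]/[L] = [E]²/(ℏc); restore (ℏc)⁻¹.
1 GeV² → 1/(ℏc) × (1 GeV in J)² = 8.13e5 N.
Convert the energy scale: 0.690 TeV² = 6.90e5 GeV².
Result: 6.90e5 × 8.13e5 = 5.61e11 N.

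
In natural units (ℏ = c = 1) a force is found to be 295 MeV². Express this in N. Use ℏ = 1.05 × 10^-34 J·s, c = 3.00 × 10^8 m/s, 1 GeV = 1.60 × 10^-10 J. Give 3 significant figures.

240 N

Force is [E]/[L] = [E]²/(ℏc); restore (ℏc)⁻¹.
1 GeV² → 1/(ℏc) × (1 GeV in J)² = 8.13 × 10^5 N.
Convert the energy scale: 295 MeV² = 2.95 × 10^-4 GeV².
Result: 2.95 × 10^-4 × 8.13 × 10^5 = 240 N.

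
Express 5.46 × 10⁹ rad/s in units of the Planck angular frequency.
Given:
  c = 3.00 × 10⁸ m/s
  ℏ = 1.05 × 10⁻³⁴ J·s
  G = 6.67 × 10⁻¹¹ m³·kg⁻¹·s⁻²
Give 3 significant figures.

Planck angular frequency: ω_P = √(c⁵/(ℏG)) = 1.86 × 10⁴³ rad/s.
5.46 × 10⁹ / 1.86 × 10⁴³ = 2.93 × 10⁻³⁴

2.93 × 10⁻³⁴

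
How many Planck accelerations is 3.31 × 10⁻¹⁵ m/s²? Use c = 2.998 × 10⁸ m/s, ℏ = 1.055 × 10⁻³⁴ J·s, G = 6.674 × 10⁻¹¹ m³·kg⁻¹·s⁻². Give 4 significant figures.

5.953 × 10⁻⁶⁷

Planck acceleration: a_P = √(c⁷/(ℏG)) = 5.560 × 10⁵¹ m/s².
3.31 × 10⁻¹⁵ / 5.560 × 10⁵¹ = 5.953 × 10⁻⁶⁷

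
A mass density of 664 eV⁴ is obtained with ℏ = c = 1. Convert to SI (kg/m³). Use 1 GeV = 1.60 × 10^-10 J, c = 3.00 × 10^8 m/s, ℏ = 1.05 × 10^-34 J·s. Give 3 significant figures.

1.55 × 10^-13 kg/m³

Mass density is [E]/(c²[L]³) = [E]⁴/(ℏ³c⁵).
1 GeV⁴ → 1/(ℏ³c⁵) × (1 GeV in J)⁴ = 2.33 × 10^20 kg/m³.
Convert the energy scale: 664 eV⁴ = 6.64 × 10^-34 GeV⁴.
Result: 6.64 × 10^-34 × 2.33 × 10^20 = 1.55 × 10^-13 kg/m³.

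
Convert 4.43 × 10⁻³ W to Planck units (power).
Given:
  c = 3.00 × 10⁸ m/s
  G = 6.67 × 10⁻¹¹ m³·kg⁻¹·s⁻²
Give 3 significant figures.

1.22 × 10⁻⁵⁵

Planck power: P_P = c⁵/G = 3.64 × 10⁵² W.
4.43 × 10⁻³ / 3.64 × 10⁵² = 1.22 × 10⁻⁵⁵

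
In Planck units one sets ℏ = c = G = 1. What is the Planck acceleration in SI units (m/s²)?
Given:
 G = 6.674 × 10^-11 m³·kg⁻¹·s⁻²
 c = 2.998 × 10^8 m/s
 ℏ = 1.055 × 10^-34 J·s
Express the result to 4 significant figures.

5.560 × 10^51 m/s²

a_P = √(c⁷/(ℏG))
  = √(3.092 × 10^103)
  = 5.560 × 10^51 m/s²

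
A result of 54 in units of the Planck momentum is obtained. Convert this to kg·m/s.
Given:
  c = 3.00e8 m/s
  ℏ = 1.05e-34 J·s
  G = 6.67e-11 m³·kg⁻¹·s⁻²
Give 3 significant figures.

One Planck momentum: p_P = √(ℏc³/G) = 6.52 kg·m/s.
54 × 6.52 kg·m/s = 352 kg·m/s

352 kg·m/s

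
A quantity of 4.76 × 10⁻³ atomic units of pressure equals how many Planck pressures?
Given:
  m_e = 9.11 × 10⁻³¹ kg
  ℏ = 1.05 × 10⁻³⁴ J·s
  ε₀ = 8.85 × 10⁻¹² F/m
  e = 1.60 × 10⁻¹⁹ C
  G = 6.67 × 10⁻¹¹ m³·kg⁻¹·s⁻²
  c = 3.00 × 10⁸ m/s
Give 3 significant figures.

atomic unit of pressure: P_au = E_h/a₀³ = m_e⁴e¹⁰/((4πε₀)⁵ℏ⁸) = 3.01 × 10¹³ Pa
Planck pressure: p_P = c⁷/(ℏG²) = 4.68 × 10¹¹³ Pa
4.76 × 10⁻³ × 3.01 × 10¹³ / 4.68 × 10¹¹³ = 3.06 × 10⁻¹⁰³

3.06 × 10⁻¹⁰³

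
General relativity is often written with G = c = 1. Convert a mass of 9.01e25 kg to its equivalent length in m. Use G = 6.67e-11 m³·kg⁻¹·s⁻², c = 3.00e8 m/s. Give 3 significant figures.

In G = c = 1 units mass has dimensions of length; the conversion factor is G/c².
9.01e25 kg × (G/c²) = 0.0668 m

0.0668 m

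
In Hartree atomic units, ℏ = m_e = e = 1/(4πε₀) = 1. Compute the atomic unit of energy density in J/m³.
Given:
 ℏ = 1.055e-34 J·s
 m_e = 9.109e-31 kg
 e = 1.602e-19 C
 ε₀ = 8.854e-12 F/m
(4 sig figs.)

The unique combination of the constants set to 1 with dimensions of energy density is u_au = E_h/a₀³ = m_e⁴e¹⁰/((4πε₀)⁵ℏ⁸).
E_h = 4.354e-18 J
a₀ = 5.297e-11 m
E_h/a₀³ = 2.929e13 J/m³

2.929e13 J/m³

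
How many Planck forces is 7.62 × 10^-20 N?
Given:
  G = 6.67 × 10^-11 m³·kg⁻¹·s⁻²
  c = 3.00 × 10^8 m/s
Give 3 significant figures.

6.27 × 10^-64

Planck force: F_P = c⁴/G = 1.21 × 10^44 N.
7.62 × 10^-20 / 1.21 × 10^44 = 6.27 × 10^-64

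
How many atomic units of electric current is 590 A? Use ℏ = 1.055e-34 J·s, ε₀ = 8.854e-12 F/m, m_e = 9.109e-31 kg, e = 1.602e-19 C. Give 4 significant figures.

8.923e4

atomic unit of electric current: I_au = e E_h/ℏ = m_e e⁵/((4πε₀)²ℏ³) = 6.612e-3 A.
590 / 6.612e-3 = 8.923e4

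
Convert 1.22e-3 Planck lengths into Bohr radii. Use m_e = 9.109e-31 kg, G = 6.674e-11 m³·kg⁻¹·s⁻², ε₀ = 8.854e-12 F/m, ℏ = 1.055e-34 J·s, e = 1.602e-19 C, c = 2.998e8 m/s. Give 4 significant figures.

3.723e-28

Planck length: ℓ_P = √(ℏG/c³) = 1.616e-35 m
Bohr radius: a₀ = 4πε₀ℏ²/(m_e e²) = 5.297e-11 m
1.22e-3 × 1.616e-35 / 5.297e-11 = 3.723e-28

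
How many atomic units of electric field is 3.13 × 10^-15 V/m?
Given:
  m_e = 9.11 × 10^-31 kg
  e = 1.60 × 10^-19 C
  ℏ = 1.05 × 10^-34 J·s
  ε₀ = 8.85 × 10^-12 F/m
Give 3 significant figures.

atomic unit of electric field: E_au = E_h/(e a₀) = m_e²e⁵/((4πε₀)³ℏ⁴) = 5.20 × 10^11 V/m.
3.13 × 10^-15 / 5.20 × 10^11 = 6.01 × 10^-27

6.01 × 10^-27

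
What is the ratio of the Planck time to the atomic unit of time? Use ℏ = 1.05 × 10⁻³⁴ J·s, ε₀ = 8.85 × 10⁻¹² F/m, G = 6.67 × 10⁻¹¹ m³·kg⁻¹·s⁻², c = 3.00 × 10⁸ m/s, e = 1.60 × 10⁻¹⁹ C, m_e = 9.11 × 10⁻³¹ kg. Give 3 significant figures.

2.24 × 10⁻²⁷

Planck time: t_P = √(ℏG/c⁵) = 5.37 × 10⁻⁴⁴ s
atomic unit of time: τ_au = (4πε₀)²ℏ³/(m_e e⁴) = 2.40 × 10⁻¹⁷ s
ratio = 5.37 × 10⁻⁴⁴ / 2.40 × 10⁻¹⁷ = 2.24 × 10⁻²⁷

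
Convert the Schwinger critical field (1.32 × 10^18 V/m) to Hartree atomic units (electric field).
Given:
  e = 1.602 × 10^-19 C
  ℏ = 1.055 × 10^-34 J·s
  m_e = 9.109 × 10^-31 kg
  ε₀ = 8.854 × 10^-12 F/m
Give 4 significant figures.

atomic unit of electric field: E_au = E_h/(e a₀) = m_e²e⁵/((4πε₀)³ℏ⁴) = 5.131 × 10^11 V/m.
1.32 × 10^18 / 5.131 × 10^11 = 2.573 × 10^6

2.573 × 10^6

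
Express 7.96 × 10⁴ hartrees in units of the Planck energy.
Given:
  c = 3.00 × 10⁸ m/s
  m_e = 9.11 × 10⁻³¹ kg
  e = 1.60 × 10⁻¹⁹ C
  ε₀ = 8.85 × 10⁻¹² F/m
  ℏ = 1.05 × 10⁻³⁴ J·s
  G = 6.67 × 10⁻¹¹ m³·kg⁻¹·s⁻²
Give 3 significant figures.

1.78 × 10⁻²²

hartree: E_h = m_e e⁴/(4πε₀ℏ)² = 4.38 × 10⁻¹⁸ J
Planck energy: E_P = √(ℏc⁵/G) = 1.96 × 10⁹ J
7.96 × 10⁴ × 4.38 × 10⁻¹⁸ / 1.96 × 10⁹ = 1.78 × 10⁻²²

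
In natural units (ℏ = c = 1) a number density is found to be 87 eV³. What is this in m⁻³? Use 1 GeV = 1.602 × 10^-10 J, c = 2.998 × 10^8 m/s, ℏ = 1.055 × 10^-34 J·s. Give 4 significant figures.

1.130 × 10^22 m⁻³

Number density is [L]⁻³ = [E]³/(ℏc)³.
1 GeV³ → 1/(ℏc)³ × (1 GeV in J)³ = 1.299 × 10^47 m⁻³.
Convert the energy scale: 87 eV³ = 8.70 × 10^-26 GeV³.
Result: 8.70 × 10^-26 × 1.299 × 10^47 = 1.130 × 10^22 m⁻³.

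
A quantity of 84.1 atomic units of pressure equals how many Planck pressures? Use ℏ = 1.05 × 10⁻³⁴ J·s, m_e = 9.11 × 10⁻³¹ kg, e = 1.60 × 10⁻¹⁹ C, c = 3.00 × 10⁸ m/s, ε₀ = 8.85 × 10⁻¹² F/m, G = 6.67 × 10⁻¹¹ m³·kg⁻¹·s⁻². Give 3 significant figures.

atomic unit of pressure: P_au = E_h/a₀³ = m_e⁴e¹⁰/((4πε₀)⁵ℏ⁸) = 3.01 × 10¹³ Pa
Planck pressure: p_P = c⁷/(ℏG²) = 4.68 × 10¹¹³ Pa
84.1 × 3.01 × 10¹³ / 4.68 × 10¹¹³ = 5.41 × 10⁻⁹⁹

5.41 × 10⁻⁹⁹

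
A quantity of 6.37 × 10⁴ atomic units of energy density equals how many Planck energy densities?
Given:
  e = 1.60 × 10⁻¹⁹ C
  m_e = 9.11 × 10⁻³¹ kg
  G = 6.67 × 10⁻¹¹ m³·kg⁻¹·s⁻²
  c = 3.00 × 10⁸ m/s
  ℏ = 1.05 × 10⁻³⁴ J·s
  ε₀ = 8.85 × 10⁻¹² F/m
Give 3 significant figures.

4.10 × 10⁻⁹⁶

atomic unit of energy density: u_au = E_h/a₀³ = m_e⁴e¹⁰/((4πε₀)⁵ℏ⁸) = 3.01 × 10¹³ J/m³
Planck energy density: u_P = c⁷/(ℏG²) = 4.68 × 10¹¹³ J/m³
6.37 × 10⁴ × 3.01 × 10¹³ / 4.68 × 10¹¹³ = 4.10 × 10⁻⁹⁶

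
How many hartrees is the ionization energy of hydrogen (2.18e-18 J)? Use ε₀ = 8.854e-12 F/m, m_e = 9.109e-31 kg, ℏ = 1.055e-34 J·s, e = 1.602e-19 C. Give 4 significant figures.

0.5007

hartree: E_h = m_e e⁴/(4πε₀ℏ)² = 4.354e-18 J.
2.18e-18 / 4.354e-18 = 0.5007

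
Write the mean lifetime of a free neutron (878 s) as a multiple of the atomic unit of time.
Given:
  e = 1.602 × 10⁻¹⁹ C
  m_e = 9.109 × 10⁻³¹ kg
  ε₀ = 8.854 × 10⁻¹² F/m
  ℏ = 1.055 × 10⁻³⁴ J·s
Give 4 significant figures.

atomic unit of time: τ_au = (4πε₀)²ℏ³/(m_e e⁴) = 2.423 × 10⁻¹⁷ s.
878 / 2.423 × 10⁻¹⁷ = 3.624 × 10¹⁹

3.624 × 10¹⁹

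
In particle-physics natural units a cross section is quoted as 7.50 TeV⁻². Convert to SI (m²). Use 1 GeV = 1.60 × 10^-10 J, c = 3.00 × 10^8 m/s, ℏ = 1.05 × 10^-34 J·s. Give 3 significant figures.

Area is [L]² = [E]⁻²·(ℏc)²; restore (ℏc)².
1 GeV⁻² → (ℏc)² × (1 GeV in J)⁻² = 3.88 × 10^-32 m².
Convert the energy scale: 7.50 TeV⁻² = 7.50 × 10^-6 GeV⁻².
Result: 7.50 × 10^-6 × 3.88 × 10^-32 = 2.91 × 10^-37 m².

2.91 × 10^-37 m²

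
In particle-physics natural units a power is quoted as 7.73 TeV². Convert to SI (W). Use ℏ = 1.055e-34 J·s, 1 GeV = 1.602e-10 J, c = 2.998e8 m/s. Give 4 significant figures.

1.880e21 W

Power is [E]/[T] = [E]²/ℏ.
1 GeV² → 1/ℏ × (1 GeV in J)² = 2.433e14 W.
Convert the energy scale: 7.73 TeV² = 7.73e6 GeV².
Result: 7.73e6 × 2.433e14 = 1.880e21 W.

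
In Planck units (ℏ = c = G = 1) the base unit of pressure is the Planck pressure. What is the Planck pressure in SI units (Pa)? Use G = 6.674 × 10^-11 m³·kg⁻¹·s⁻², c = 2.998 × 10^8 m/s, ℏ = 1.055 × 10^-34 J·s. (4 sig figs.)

p_P = c⁷/(ℏG²)
  = 2.177 × 10^59 / 4.699 × 10^-55
  = 4.632 × 10^113 Pa

4.632 × 10^113 Pa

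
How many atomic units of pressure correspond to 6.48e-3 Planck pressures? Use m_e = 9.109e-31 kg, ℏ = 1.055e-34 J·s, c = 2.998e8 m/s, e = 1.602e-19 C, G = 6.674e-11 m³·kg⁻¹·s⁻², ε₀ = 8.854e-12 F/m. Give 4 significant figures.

1.025e98

Planck pressure: p_P = c⁷/(ℏG²) = 4.632e113 Pa
atomic unit of pressure: P_au = E_h/a₀³ = m_e⁴e¹⁰/((4πε₀)⁵ℏ⁸) = 2.929e13 Pa
6.48e-3 × 4.632e113 / 2.929e13 = 1.025e98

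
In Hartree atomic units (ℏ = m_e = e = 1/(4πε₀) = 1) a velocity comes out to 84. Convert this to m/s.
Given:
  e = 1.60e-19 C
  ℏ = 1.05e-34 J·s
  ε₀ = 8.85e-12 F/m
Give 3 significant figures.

1.84e8 m/s

One atomic unit of velocity: v_au = e²/(4πε₀ℏ) = 2.19e6 m/s.
84 × 2.19e6 m/s = 1.84e8 m/s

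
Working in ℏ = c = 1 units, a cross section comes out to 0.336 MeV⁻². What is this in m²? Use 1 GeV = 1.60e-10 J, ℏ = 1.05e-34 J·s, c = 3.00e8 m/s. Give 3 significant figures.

1.30e-26 m²

Area is [L]² = [E]⁻²·(ℏc)²; restore (ℏc)².
1 GeV⁻² → (ℏc)² × (1 GeV in J)⁻² = 3.88e-32 m².
Convert the energy scale: 0.336 MeV⁻² = 3.36e5 GeV⁻².
Result: 3.36e5 × 3.88e-32 = 1.30e-26 m².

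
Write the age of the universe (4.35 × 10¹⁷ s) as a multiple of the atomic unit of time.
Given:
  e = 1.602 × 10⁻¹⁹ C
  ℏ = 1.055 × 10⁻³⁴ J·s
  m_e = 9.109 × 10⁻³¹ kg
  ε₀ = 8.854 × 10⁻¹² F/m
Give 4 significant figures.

1.795 × 10³⁴

atomic unit of time: τ_au = (4πε₀)²ℏ³/(m_e e⁴) = 2.423 × 10⁻¹⁷ s.
4.35 × 10¹⁷ / 2.423 × 10⁻¹⁷ = 1.795 × 10³⁴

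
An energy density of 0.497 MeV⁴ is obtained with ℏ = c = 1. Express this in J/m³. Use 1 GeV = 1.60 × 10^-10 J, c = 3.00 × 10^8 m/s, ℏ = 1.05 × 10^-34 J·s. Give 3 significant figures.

1.04 × 10^25 J/m³

[E]/[L]³ = [E]⁴/(ℏc)³; restore (ℏc)⁻³.
1 GeV⁴ → 1/(ℏc)³ × (1 GeV in J)⁴ = 2.10 × 10^37 J/m³.
Convert the energy scale: 0.497 MeV⁴ = 4.97 × 10^-13 GeV⁴.
Result: 4.97 × 10^-13 × 2.10 × 10^37 = 1.04 × 10^25 J/m³.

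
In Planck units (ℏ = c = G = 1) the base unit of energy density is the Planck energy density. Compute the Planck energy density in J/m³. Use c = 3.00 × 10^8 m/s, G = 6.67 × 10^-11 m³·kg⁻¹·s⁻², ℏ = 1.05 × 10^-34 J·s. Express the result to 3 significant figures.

u_P = c⁷/(ℏG²)
  = 2.19 × 10^59 / 4.67 × 10^-55
  = 4.68 × 10^113 J/m³

4.68 × 10^113 J/m³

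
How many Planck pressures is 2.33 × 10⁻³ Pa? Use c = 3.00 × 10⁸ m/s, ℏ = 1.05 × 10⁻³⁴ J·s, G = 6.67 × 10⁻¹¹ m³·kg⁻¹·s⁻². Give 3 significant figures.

Planck pressure: p_P = c⁷/(ℏG²) = 4.68 × 10¹¹³ Pa.
2.33 × 10⁻³ / 4.68 × 10¹¹³ = 4.98 × 10⁻¹¹⁷

4.98 × 10⁻¹¹⁷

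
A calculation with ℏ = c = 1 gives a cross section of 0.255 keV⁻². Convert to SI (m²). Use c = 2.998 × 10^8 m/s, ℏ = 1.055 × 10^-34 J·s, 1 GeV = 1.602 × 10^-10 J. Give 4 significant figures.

Area is [L]² = [E]⁻²·(ℏc)²; restore (ℏc)².
1 GeV⁻² → (ℏc)² × (1 GeV in J)⁻² = 3.898 × 10^-32 m².
Convert the energy scale: 0.255 keV⁻² = 2.55 × 10^11 GeV⁻².
Result: 2.55 × 10^11 × 3.898 × 10^-32 = 9.940 × 10^-21 m².

9.940 × 10^-21 m²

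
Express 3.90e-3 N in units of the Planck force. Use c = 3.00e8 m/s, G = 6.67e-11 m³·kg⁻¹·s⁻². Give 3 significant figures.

Planck force: F_P = c⁴/G = 1.21e44 N.
3.90e-3 / 1.21e44 = 3.21e-47

3.21e-47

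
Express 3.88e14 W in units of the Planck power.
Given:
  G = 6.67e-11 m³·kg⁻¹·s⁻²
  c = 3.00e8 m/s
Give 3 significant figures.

Planck power: P_P = c⁵/G = 3.64e52 W.
3.88e14 / 3.64e52 = 1.07e-38

1.07e-38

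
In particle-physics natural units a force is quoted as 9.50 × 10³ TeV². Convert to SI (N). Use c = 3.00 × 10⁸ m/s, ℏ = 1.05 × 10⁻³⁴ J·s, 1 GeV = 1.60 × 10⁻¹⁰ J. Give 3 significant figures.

7.72 × 10¹⁵ N

Force is [E]/[L] = [E]²/(ℏc); restore (ℏc)⁻¹.
1 GeV² → 1/(ℏc) × (1 GeV in J)² = 8.13 × 10⁵ N.
Convert the energy scale: 9.50 × 10³ TeV² = 9.50 × 10⁹ GeV².
Result: 9.50 × 10⁹ × 8.13 × 10⁵ = 7.72 × 10¹⁵ N.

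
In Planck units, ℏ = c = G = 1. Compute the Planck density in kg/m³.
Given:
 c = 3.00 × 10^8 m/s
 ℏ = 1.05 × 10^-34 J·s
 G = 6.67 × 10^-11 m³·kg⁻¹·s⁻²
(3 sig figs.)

Dimensional analysis gives ρ_P = c⁵/(ℏG²).
  = 2.43 × 10^42 / 4.67 × 10^-55
  = 5.20 × 10^96 kg/m³

5.20 × 10^96 kg/m³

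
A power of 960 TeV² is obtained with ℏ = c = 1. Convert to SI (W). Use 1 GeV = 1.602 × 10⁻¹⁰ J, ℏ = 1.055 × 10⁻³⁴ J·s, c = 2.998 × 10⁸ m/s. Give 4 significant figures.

2.335 × 10²³ W

Power is [E]/[T] = [E]²/ℏ.
1 GeV² → 1/ℏ × (1 GeV in J)² = 2.433 × 10¹⁴ W.
Convert the energy scale: 960 TeV² = 9.60 × 10⁸ GeV².
Result: 9.60 × 10⁸ × 2.433 × 10¹⁴ = 2.335 × 10²³ W.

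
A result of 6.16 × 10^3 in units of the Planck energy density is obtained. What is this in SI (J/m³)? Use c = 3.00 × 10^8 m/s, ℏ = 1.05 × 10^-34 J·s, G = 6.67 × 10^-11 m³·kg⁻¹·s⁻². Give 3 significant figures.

One Planck energy density: u_P = c⁷/(ℏG²) = 4.68 × 10^113 J/m³.
6.16 × 10^3 × 4.68 × 10^113 J/m³ = 2.88 × 10^117 J/m³

2.88 × 10^117 J/m³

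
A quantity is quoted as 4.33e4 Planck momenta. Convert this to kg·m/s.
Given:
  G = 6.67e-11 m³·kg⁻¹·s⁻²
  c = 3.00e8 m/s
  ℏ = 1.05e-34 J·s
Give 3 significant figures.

One Planck momentum: p_P = √(ℏc³/G) = 6.52 kg·m/s.
4.33e4 × 6.52 kg·m/s = 2.82e5 kg·m/s

2.82e5 kg·m/s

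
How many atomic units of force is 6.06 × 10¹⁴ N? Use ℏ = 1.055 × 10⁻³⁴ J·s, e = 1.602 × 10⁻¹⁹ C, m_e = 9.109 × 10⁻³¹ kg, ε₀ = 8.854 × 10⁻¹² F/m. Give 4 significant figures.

7.372 × 10²¹

atomic unit of force: F_au = E_h/a₀ = m_e²e⁶/((4πε₀)³ℏ⁴) = 8.220 × 10⁻⁸ N.
6.06 × 10¹⁴ / 8.220 × 10⁻⁸ = 7.372 × 10²¹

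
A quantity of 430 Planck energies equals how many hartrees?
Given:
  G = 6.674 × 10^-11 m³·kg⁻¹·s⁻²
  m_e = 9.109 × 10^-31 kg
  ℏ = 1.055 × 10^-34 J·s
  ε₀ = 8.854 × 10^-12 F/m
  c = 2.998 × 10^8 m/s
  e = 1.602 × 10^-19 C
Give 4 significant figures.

1.932 × 10^29

Planck energy: E_P = √(ℏc⁵/G) = 1.957 × 10^9 J
hartree: E_h = m_e e⁴/(4πε₀ℏ)² = 4.354 × 10^-18 J
430 × 1.957 × 10^9 / 4.354 × 10^-18 = 1.932 × 10^29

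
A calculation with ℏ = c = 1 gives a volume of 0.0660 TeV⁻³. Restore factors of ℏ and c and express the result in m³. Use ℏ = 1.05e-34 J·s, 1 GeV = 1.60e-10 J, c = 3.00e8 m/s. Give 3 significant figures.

Volume is [L]³ = [E]⁻³·(ℏc)³.
1 GeV⁻³ → (ℏc)³ × (1 GeV in J)⁻³ = 7.63e-48 m³.
Convert the energy scale: 0.0660 TeV⁻³ = 6.60e-11 GeV⁻³.
Result: 6.60e-11 × 7.63e-48 = 5.04e-58 m³.

5.04e-58 m³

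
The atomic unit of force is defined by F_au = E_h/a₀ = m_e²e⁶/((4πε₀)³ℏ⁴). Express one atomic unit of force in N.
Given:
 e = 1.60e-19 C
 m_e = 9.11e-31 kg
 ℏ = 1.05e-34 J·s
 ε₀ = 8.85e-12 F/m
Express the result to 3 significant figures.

F_au = E_h/a₀ = m_e²e⁶/((4πε₀)³ℏ⁴)
E_h = 4.38e-18 J
a₀ = 5.26e-11 m
E_h/a₀ = 8.33e-8 N

8.33e-8 N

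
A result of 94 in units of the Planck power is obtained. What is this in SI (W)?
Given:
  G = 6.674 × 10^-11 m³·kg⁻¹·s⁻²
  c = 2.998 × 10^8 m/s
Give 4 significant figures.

3.411 × 10^54 W

One Planck power: P_P = c⁵/G = 3.629 × 10^52 W.
94 × 3.629 × 10^52 W = 3.411 × 10^54 W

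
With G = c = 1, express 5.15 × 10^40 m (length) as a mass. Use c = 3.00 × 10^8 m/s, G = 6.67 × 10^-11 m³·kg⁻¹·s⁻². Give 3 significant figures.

6.95 × 10^67 kg

Length → mass via c²/G.
5.15 × 10^40 m × (c²/G) = 6.95 × 10^67 kg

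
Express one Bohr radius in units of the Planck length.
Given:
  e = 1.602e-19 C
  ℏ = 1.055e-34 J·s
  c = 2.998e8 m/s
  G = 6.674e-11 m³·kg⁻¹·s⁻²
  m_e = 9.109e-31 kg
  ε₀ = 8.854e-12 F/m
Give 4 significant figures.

Bohr radius: a₀ = 4πε₀ℏ²/(m_e e²) = 5.297e-11 m
Planck length: ℓ_P = √(ℏG/c³) = 1.616e-35 m
ratio = 5.297e-11 / 1.616e-35 = 3.277e24

3.277e24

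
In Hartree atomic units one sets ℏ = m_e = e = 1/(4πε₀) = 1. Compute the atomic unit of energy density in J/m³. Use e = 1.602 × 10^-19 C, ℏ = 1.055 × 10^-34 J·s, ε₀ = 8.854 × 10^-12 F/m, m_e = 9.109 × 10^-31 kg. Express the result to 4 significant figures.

u_au = E_h/a₀³ = m_e⁴e¹⁰/((4πε₀)⁵ℏ⁸)
E_h = 4.354 × 10^-18 J
a₀ = 5.297 × 10^-11 m
E_h/a₀³ = 2.929 × 10^13 J/m³

2.929 × 10^13 J/m³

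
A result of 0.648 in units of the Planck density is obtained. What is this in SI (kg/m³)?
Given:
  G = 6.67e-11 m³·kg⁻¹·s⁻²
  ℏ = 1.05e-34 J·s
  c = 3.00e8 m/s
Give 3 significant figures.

One Planck density: ρ_P = c⁵/(ℏG²) = 5.20e96 kg/m³.
0.648 × 5.20e96 kg/m³ = 3.37e96 kg/m³

3.37e96 kg/m³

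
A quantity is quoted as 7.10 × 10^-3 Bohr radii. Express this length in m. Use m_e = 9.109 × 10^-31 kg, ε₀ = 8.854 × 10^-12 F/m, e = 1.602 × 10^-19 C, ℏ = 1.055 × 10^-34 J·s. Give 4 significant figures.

One Bohr radius: a₀ = 4πε₀ℏ²/(m_e e²) = 5.297 × 10^-11 m.
7.10 × 10^-3 × 5.297 × 10^-11 m = 3.761 × 10^-13 m

3.761 × 10^-13 m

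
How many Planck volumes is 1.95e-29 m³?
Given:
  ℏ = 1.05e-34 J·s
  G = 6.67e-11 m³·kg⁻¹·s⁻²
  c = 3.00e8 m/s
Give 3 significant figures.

4.67e75

Planck volume: V_P = (ℏG/c³)^(3/2) = 4.18e-105 m³.
1.95e-29 / 4.18e-105 = 4.67e75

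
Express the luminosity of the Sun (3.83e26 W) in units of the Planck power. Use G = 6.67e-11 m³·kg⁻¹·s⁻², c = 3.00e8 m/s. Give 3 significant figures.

Planck power: P_P = c⁵/G = 3.64e52 W.
3.83e26 / 3.64e52 = 1.05e-26

1.05e-26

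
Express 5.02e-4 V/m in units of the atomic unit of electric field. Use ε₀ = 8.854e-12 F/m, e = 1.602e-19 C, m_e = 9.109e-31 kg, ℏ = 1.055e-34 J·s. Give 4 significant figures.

atomic unit of electric field: E_au = E_h/(e a₀) = m_e²e⁵/((4πε₀)³ℏ⁴) = 5.131e11 V/m.
5.02e-4 / 5.131e11 = 9.784e-16

9.784e-16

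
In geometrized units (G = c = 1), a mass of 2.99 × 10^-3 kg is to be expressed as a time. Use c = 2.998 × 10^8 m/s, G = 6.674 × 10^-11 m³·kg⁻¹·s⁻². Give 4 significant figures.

Mass → time via G/c³.
2.99 × 10^-3 kg × (G/c³) = 7.406 × 10^-39 s

7.406 × 10^-39 s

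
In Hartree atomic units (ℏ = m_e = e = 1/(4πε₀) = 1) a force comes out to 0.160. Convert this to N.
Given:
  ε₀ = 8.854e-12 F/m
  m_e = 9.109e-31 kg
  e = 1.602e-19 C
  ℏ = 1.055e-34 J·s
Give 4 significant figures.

One atomic unit of force: F_au = E_h/a₀ = m_e²e⁶/((4πε₀)³ℏ⁴) = 8.220e-8 N.
0.160 × 8.220e-8 N = 1.315e-8 N

1.315e-8 N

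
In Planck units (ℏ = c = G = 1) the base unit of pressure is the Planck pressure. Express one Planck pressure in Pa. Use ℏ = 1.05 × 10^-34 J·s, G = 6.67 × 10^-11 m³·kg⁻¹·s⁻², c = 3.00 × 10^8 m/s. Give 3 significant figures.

4.68 × 10^113 Pa

p_P = c⁷/(ℏG²)
  = 2.19 × 10^59 / 4.67 × 10^-55
  = 4.68 × 10^113 Pa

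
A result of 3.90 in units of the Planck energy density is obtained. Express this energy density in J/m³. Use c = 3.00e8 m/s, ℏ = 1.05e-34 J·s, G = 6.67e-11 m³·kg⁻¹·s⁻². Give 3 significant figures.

1.83e114 J/m³

One Planck energy density: u_P = c⁷/(ℏG²) = 4.68e113 J/m³.
3.90 × 4.68e113 J/m³ = 1.83e114 J/m³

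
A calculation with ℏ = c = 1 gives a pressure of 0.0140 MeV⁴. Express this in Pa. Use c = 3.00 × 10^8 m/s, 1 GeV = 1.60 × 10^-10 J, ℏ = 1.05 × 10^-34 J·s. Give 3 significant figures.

2.94 × 10^23 Pa

Pressure is [E]/[L]³ = [E]⁴/(ℏc)³.
1 GeV⁴ → 1/(ℏc)³ × (1 GeV in J)⁴ = 2.10 × 10^37 Pa.
Convert the energy scale: 0.0140 MeV⁴ = 1.40 × 10^-14 GeV⁴.
Result: 1.40 × 10^-14 × 2.10 × 10^37 = 2.94 × 10^23 Pa.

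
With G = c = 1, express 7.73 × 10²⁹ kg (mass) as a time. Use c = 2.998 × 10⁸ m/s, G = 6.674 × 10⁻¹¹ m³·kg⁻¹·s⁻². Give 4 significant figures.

Mass → time via G/c³.
7.73 × 10²⁹ kg × (G/c³) = 1.915 × 10⁻⁶ s

1.915 × 10⁻⁶ s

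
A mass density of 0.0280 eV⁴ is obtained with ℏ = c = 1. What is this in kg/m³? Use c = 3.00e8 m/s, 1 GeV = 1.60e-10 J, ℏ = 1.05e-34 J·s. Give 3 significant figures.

6.52e-18 kg/m³

Mass density is [E]/(c²[L]³) = [E]⁴/(ℏ³c⁵).
1 GeV⁴ → 1/(ℏ³c⁵) × (1 GeV in J)⁴ = 2.33e20 kg/m³.
Convert the energy scale: 0.0280 eV⁴ = 2.80e-38 GeV⁴.
Result: 2.80e-38 × 2.33e20 = 6.52e-18 kg/m³.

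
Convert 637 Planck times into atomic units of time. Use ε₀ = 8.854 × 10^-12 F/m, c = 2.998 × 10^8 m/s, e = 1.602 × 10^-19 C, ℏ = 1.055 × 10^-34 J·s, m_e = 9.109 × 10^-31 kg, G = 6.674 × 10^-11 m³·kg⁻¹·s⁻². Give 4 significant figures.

1.418 × 10^-24

Planck time: t_P = √(ℏG/c⁵) = 5.392 × 10^-44 s
atomic unit of time: τ_au = (4πε₀)²ℏ³/(m_e e⁴) = 2.423 × 10^-17 s
637 × 5.392 × 10^-44 / 2.423 × 10^-17 = 1.418 × 10^-24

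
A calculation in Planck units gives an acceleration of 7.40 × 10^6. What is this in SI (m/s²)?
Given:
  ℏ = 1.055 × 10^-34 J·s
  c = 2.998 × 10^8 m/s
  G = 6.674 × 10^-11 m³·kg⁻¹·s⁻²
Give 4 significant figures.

4.115 × 10^58 m/s²

One Planck acceleration: a_P = √(c⁷/(ℏG)) = 5.560 × 10^51 m/s².
7.40 × 10^6 × 5.560 × 10^51 m/s² = 4.115 × 10^58 m/s²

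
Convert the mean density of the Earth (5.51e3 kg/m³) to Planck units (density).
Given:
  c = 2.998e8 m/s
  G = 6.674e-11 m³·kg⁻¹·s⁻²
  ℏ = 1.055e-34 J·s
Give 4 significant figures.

1.069e-93

Planck density: ρ_P = c⁵/(ℏG²) = 5.154e96 kg/m³.
5.51e3 / 5.154e96 = 1.069e-93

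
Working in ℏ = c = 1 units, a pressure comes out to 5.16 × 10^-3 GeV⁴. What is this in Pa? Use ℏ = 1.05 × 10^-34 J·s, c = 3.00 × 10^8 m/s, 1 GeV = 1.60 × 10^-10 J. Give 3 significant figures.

1.08 × 10^35 Pa

Pressure is [E]/[L]³ = [E]⁴/(ℏc)³.
1 GeV⁴ → 1/(ℏc)³ × (1 GeV in J)⁴ = 2.10 × 10^37 Pa.
Result: 5.16 × 10^-3 × 2.10 × 10^37 = 1.08 × 10^35 Pa.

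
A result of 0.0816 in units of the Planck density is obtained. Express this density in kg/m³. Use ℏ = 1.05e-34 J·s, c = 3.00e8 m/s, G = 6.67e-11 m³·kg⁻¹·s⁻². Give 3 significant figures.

One Planck density: ρ_P = c⁵/(ℏG²) = 5.20e96 kg/m³.
0.0816 × 5.20e96 kg/m³ = 4.24e95 kg/m³

4.24e95 kg/m³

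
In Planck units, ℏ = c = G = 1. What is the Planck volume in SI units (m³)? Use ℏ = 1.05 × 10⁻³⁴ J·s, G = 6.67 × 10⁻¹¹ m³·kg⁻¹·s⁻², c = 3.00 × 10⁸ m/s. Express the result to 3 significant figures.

4.18 × 10⁻¹⁰⁵ m³

From ℏ = c = G = 1 the volume scale is V_P = (ℏG/c³)^(3/2).
  = √(1.75 × 10⁻²⁰⁹)
  = 4.18 × 10⁻¹⁰⁵ m³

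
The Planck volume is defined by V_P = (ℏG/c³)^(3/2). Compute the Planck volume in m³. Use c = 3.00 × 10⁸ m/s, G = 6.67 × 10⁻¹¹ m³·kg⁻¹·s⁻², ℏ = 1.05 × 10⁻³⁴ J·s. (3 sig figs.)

4.18 × 10⁻¹⁰⁵ m³

V_P = (ℏG/c³)^(3/2)
  = √(1.75 × 10⁻²⁰⁹)
  = 4.18 × 10⁻¹⁰⁵ m³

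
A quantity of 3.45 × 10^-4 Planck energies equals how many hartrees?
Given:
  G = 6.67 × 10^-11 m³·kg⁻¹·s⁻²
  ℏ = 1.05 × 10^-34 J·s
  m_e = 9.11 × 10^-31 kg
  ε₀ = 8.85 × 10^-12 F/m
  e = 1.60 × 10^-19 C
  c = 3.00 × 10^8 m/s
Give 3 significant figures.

1.54 × 10^23

Planck energy: E_P = √(ℏc⁵/G) = 1.96 × 10^9 J
hartree: E_h = m_e e⁴/(4πε₀ℏ)² = 4.38 × 10^-18 J
3.45 × 10^-4 × 1.96 × 10^9 / 4.38 × 10^-18 = 1.54 × 10^23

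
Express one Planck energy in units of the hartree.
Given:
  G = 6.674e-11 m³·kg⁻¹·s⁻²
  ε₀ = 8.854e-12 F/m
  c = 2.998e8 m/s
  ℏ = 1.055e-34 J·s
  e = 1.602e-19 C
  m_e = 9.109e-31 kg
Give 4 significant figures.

Planck energy: E_P = √(ℏc⁵/G) = 1.957e9 J
hartree: E_h = m_e e⁴/(4πε₀ℏ)² = 4.354e-18 J
ratio = 1.957e9 / 4.354e-18 = 4.494e26

4.494e26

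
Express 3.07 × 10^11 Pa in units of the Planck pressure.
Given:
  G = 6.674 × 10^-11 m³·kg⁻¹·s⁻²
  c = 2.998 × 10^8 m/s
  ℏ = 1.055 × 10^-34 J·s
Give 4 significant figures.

6.627 × 10^-103

Planck pressure: p_P = c⁷/(ℏG²) = 4.632 × 10^113 Pa.
3.07 × 10^11 / 4.632 × 10^113 = 6.627 × 10^-103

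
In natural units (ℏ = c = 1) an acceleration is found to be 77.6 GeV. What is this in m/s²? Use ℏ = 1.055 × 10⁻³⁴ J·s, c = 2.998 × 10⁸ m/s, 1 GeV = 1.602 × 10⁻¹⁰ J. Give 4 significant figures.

Acceleration is [L]/[T]² = c·[E]/ℏ.
1 GeV → c/ℏ × (1 GeV in J) = 4.552 × 10³² m/s².
Result: 77.6 × 4.552 × 10³² = 3.533 × 10³⁴ m/s².

3.533 × 10³⁴ m/s²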